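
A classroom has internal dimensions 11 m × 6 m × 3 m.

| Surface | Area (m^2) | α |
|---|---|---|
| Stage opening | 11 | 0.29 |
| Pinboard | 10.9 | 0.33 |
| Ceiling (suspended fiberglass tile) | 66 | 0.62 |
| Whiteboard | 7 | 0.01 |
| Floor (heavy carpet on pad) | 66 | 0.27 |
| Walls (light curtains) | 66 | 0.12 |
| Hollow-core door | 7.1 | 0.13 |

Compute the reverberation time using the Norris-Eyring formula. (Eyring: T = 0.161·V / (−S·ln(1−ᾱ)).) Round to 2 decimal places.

S = Σ Sᵢ = 234.0 m^2.
Absorption A = 11×0.29 + 10.9×0.33 + 66×0.62 + 7×0.01 + 66×0.27 + 66×0.12 + 7.1×0.13 = 74.440 sabins.
ᾱ = 74.440 / 234.0 = 0.3181.
−S·ln(1−ᾱ) = −234.0 × ln(1 − 0.3181) = 89.592.
V = 11 × 6 × 3 = 198 m³.
T = 0.161·V/[−S·ln(1−ᾱ)] = 0.161·198/89.592 = 0.36 s.

0.36 s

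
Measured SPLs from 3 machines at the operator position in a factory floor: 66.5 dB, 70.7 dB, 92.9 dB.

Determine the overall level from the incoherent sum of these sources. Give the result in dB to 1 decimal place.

92.9 dB

Sum in the linear (power) domain: Σ 10^(Lᵢ/10) = 10^(66.5/10) + 10^(70.7/10) + 10^(92.9/10) = 1.966e+09.
L_total = 10·log₁₀(1.966e+09) = 92.9 dB.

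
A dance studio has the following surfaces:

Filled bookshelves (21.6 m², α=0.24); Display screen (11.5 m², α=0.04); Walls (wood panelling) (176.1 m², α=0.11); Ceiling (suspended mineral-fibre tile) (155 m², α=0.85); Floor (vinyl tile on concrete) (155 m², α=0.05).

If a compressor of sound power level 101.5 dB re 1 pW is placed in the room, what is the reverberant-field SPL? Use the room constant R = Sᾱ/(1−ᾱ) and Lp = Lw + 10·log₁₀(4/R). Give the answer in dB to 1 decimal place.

A = 164.515 sabins; S = 519.2 m².
ᾱ = 0.3169, so room constant R = A/(1−ᾱ) = 240.836 m².
Lp = 101.5 + 10·log₁₀(4/240.836) = 101.5 + (-17.80) = 83.7 dB.

83.7 dB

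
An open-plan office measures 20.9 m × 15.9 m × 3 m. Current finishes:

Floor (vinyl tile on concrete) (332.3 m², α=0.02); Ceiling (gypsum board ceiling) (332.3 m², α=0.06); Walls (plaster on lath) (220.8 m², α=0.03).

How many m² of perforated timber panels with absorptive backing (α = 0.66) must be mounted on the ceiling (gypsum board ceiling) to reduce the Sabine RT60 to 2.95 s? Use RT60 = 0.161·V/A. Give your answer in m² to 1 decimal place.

35.3

Equivalent absorption area: A₁ = 332.3*0.02 + 332.3*0.06 + 220.8*0.03 = 33.208 m².
Required A₂ = 0.161·996.93/2.95 = 54.409 sabins.
Absorption to add: 54.409 − 33.208 = 21.201 sabins.
Net gain per m²: Δα = 0.66 − 0.06 = 0.60.
Area = ΔA/Δα = 21.201/0.60 = 35.3 m².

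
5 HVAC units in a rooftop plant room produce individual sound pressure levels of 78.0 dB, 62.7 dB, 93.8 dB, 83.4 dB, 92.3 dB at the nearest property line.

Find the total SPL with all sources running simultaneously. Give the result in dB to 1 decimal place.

96.4 dB

Sum in the linear (power) domain: Σ 10^(Lᵢ/10) = 10^(78.0/10) + 10^(62.7/10) + 10^(93.8/10) + 10^(83.4/10) + 10^(92.3/10) = 4.381e+09.
L_total = 10·log₁₀(4.381e+09) = 96.4 dB.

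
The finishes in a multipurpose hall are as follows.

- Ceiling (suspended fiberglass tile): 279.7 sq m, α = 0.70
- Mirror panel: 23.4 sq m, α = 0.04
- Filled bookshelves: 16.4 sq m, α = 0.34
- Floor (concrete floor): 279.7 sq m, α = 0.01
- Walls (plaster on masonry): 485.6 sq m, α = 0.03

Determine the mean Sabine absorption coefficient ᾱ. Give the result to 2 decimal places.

S = Σ Sᵢ = 279.7 + 23.4 + 16.4 + 279.7 + 485.6 = 1084.8 sq m.
Σ(Sᵢαᵢ) = 279.7·0.70 + 23.4·0.04 + 16.4·0.34 + 279.7·0.01 + 485.6·0.03 = 219.667.
ᾱ = 219.667 / 1084.8 = 0.20.

0.20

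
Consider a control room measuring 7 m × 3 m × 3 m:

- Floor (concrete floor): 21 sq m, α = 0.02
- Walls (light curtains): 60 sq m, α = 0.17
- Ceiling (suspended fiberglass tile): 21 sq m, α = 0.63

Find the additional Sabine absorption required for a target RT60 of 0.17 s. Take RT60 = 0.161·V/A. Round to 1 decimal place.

Equivalent absorption area: A₁ = 21·0.02 + 60·0.17 + 21·0.63 = 23.850 sq m.
Target A₂ = 0.161·63/0.17 = 59.665 sabins (V = 63 m³).
Additional absorption ΔA = 59.665 − 23.850 = 35.8 sabins.

35.8 sabins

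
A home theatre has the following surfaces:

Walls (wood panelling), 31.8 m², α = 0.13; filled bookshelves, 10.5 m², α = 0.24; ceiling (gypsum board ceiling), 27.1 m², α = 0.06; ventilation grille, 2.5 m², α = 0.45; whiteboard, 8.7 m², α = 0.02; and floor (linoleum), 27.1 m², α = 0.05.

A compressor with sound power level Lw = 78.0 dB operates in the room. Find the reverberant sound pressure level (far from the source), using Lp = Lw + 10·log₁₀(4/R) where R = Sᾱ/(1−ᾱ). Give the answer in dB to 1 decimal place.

73.2 dB

Σ(Sᵢαᵢ) = 31.8·0.13 + 10.5·0.24 + 27.1·0.06 + 2.5·0.45 + 8.7·0.02 + 27.1·0.05 = 10.934; total area S = 107.7 m².
ᾱ = 10.934/107.7 = 0.1015; R = Sᾱ/(1−ᾱ) = 10.934/(1−0.1015) = 12.169 m².
Lp = 78.0 + 10·log₁₀(4/12.169) = 78.0 + (-4.83) = 73.2 dB.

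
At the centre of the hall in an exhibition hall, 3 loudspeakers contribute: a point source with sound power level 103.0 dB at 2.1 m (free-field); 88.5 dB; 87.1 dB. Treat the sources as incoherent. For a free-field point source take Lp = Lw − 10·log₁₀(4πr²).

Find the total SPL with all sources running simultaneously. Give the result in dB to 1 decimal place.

Source at 2.1 m: Lp = 103.0 − 10·log₁₀(4π·2.1²) = 103.0 − 10·log₁₀(55.418) = 85.6 dB.
Converting to relative power and adding: 10^(85.6/10) + 10^(88.5/10) + 10^(87.1/10) = 1.584e+09.
Combined level = 10 log₁₀(1.584e+09) = 92.0 dB.

92.0 dB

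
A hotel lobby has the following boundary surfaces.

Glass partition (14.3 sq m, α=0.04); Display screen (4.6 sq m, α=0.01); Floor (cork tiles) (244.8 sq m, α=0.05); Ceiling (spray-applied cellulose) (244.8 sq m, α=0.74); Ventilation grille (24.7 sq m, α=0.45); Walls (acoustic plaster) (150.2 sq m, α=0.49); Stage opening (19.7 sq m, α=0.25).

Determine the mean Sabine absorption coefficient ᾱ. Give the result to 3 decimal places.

0.403

Total surface area S = 703.1 sq m.
Weighted sum Σ Sα = 283.648.
ᾱ = A/S = 0.403.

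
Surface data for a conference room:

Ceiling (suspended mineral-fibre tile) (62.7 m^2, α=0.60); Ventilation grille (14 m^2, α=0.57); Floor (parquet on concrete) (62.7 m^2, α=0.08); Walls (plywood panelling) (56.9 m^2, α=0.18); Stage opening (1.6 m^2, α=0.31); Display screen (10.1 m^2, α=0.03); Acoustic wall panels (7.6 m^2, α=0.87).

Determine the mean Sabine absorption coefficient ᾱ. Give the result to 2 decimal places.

0.32

S = Σ Sᵢ = 62.7 + 14 + 62.7 + 56.9 + 1.6 + 10.1 + 7.6 = 215.6 m^2.
A = 62.7×0.60 + 14×0.57 + 62.7×0.08 + 56.9×0.18 + 1.6×0.31 + 10.1×0.03 + 7.6×0.87 = 68.269 sabins.
ᾱ = A/S = 0.32.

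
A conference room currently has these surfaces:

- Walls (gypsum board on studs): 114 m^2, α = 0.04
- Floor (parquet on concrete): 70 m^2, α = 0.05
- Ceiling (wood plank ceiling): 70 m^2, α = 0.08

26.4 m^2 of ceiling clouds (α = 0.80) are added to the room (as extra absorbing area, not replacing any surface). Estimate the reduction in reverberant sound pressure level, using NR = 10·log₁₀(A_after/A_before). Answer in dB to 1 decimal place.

4.1 dB

Equivalent absorption area: A_before = 114×0.04 + 70×0.05 + 70×0.08 = 13.660 m^2.
Treatment contributes 26.4·0.80 = 21.120 sabins.
A_after = 13.660 + 21.120 = 34.780 sabins.
NR = 10·log₁₀(34.780/13.660) = 4.1 dB.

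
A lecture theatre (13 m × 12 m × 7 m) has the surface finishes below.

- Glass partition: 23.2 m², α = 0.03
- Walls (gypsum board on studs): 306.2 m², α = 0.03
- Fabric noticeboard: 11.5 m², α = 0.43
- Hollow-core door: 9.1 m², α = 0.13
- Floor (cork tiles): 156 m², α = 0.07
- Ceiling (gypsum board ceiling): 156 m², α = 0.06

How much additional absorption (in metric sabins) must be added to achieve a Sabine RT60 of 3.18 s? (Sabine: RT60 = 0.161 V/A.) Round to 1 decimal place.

Total absorption A₁ = 23.2×0.03 + 306.2×0.03 + 11.5×0.43 + 9.1×0.13 + 156×0.07 + 156×0.06
  = 0.696 + 9.186 + 4.945 + 1.183 + 10.920 + 9.360 = 36.290 m² sabins.
V = 1092 m³. Required absorption A₂ = 0.161 × 1092 / 3.18 = 55.287 sabins.
Additional absorption ΔA = 55.287 − 36.290 = 19.0 sabins.

19.0 sabins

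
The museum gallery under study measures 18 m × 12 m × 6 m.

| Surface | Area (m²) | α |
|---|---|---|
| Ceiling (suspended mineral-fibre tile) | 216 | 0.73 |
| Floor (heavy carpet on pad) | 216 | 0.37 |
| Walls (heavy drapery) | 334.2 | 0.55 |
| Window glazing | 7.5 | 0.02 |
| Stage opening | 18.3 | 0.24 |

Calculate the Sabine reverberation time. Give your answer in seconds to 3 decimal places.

0.490 sec

Equivalent absorption area: A = 216×0.73 + 216×0.37 + 334.2×0.55 + 7.5×0.02 + 18.3×0.24 = 425.952 m².
Volume V = 18 × 12 × 6 = 1296 m³.
RT60 = 0.161 · V / A = 0.161 × 1296 / 425.952 = 0.490 s.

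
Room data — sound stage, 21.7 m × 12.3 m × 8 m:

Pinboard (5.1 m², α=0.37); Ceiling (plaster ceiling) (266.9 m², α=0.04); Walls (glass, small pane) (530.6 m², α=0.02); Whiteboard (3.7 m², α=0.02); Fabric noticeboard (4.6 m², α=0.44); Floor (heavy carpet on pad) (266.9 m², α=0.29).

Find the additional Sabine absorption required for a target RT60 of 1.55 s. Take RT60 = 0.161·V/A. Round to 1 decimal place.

A₁ = Σ Sᵢαᵢ = 5.1·0.37 + 266.9·0.04 + 530.6·0.02 + 3.7·0.02 + 4.6·0.44 + 266.9·0.29 = 102.674 sabins.
For T = 1.55 s, need A₂ = 0.161·V/T = 0.161·2135.28/1.55 = 221.794 sabins.
ΔA = A₂ − A₁ = 221.794 − 102.674 = 119.1 sabins.

119.1 sabins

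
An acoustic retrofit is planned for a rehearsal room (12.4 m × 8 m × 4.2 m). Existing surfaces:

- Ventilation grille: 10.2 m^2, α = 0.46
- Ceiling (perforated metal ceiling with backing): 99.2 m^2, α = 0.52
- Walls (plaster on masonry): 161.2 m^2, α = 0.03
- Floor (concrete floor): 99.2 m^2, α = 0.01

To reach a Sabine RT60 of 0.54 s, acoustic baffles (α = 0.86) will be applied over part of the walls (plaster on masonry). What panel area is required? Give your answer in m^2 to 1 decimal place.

Summing Sᵢαᵢ: 4.692 + 51.584 + 4.836 + 0.992 → A₁ = 62.104 sabins.
Required A₂ = 0.161·416.64/0.54 = 124.220 sabins.
ΔA needed = 124.220 − 62.104 = 62.116 sabins.
Net gain per m^2: Δα = 0.86 − 0.03 = 0.83.
Panel area = 62.116 / 0.83 = 74.8 m^2.

74.8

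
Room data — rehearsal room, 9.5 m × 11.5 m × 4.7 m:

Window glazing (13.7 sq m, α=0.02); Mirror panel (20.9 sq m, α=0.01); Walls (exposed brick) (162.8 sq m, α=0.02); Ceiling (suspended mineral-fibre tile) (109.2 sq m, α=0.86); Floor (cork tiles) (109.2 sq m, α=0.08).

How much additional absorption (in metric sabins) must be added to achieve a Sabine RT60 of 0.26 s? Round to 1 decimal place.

211.6 sabins

Summing Sᵢαᵢ: 0.274 + 0.209 + 3.256 + 93.912 + 8.736 → A₁ = 106.387 sabins.
Target A₂ = 0.161·513.475/0.26 = 317.960 sabins (V = 513.475 m³).
Additional absorption ΔA = 317.960 − 106.387 = 211.6 sabins.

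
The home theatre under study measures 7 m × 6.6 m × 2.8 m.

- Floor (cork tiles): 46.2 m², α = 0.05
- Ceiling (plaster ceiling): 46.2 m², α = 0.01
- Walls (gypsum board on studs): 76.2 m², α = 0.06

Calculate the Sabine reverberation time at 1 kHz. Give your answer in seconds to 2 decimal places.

2.84 s

Summing Sᵢαᵢ: 2.310 + 0.462 + 4.572 → A = 7.344 sabins.
Volume V = 7 × 6.6 × 2.8 = 129.36 m³.
RT60 = 0.161 · V / A = 0.161 × 129.36 / 7.344 = 2.84 s.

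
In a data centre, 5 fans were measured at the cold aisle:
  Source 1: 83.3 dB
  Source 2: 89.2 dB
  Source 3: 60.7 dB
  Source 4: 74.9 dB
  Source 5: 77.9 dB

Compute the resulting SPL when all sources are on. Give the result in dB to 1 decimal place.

Sum in the linear (power) domain: Σ 10^(Lᵢ/10) = 10^(83.3/10) + 10^(89.2/10) + 10^(60.7/10) + 10^(74.9/10) + 10^(77.9/10) = 1.139e+09.
L_total = 10·log₁₀(1.139e+09) = 90.6 dB.

90.6 dB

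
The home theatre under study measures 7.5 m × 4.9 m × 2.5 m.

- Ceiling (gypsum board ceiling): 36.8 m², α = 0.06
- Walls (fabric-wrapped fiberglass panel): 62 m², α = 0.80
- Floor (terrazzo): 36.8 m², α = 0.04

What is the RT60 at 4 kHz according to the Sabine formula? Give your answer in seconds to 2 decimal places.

Total absorption A = 36.8*0.06 + 62*0.80 + 36.8*0.04
  = 2.208 + 49.600 + 1.472 = 53.280 m² sabins.
Room volume: 91.875 m³.
T = 0.161 V/A = 0.161·91.875/53.280 = 0.28 s.

0.28 seconds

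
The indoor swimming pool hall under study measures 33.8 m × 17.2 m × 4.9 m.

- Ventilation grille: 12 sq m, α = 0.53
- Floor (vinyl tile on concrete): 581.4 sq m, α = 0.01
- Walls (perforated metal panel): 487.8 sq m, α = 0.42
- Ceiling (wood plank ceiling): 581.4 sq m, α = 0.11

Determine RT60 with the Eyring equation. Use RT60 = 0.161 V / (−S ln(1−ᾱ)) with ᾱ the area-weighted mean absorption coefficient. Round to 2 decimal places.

Total surface area S = 12 + 581.4 + 487.8 + 581.4 = 1662.6 sq m.
Absorption A = 12×0.53 + 581.4×0.01 + 487.8×0.42 + 581.4×0.11 = 281.004 sabins.
Mean coefficient ᾱ = A/S = 0.1690.
−S·ln(1−ᾱ) = −1662.6 × ln(1 − 0.1690) = 307.790.
V = 33.8 × 17.2 × 4.9 = 2848.664 m³.
RT60 = 0.161 × 2848.664 / 307.790 = 1.49 s.

1.49 seconds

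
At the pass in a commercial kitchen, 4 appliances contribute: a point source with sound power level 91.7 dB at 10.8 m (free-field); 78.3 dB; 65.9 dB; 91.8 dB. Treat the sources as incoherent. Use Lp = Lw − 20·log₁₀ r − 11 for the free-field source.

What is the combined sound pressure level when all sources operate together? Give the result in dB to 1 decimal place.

92.0 dB

Source at 10.8 m: Lp = 91.7 − 20·log₁₀(10.8) − 11 = 60.0 dB.
Sum in the linear (power) domain: Σ 10^(Lᵢ/10) = 10^(60.0/10) + 10^(78.3/10) + 10^(65.9/10) + 10^(91.8/10) = 1.586e+09.
Back to dB: 10·log₁₀ Σ = 92.0 dB.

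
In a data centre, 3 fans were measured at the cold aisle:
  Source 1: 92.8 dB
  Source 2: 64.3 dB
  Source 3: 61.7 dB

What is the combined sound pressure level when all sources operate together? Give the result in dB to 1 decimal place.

92.8 dB

Σ 10^(Lᵢ/10) = 1.91e+09.
L_total = 10·log₁₀(1.91e+09) = 92.8 dB.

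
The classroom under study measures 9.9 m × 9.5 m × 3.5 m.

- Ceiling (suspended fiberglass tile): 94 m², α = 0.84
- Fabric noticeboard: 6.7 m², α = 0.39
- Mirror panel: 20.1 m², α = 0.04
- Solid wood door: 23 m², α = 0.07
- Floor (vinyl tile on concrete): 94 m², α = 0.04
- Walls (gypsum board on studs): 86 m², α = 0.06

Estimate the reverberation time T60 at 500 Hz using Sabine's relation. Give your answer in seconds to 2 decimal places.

0.57 s

Equivalent absorption area: A = 94·0.84 + 6.7·0.39 + 20.1·0.04 + 23·0.07 + 94·0.04 + 86·0.06 = 92.907 m².
Volume V = 9.9 × 9.5 × 3.5 = 329.175 m³.
RT60 = 0.161 · V / A = 0.161 × 329.175 / 92.907 = 0.57 s.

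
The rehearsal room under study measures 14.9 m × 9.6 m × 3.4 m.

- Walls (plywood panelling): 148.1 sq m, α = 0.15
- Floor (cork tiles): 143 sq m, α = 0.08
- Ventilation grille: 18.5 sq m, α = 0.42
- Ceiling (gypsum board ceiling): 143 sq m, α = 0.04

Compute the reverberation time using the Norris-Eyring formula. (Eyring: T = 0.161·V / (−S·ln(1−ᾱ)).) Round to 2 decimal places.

1.57 sec

Total surface area S = 148.1 + 143 + 18.5 + 143 = 452.6 sq m.
Σ(Sᵢαᵢ) = 148.1·0.15 + 143·0.08 + 18.5·0.42 + 143·0.04 = 47.145.
ᾱ = 47.145 / 452.6 = 0.1042.
Eyring denominator: −S ln(1−ᾱ) = 49.803.
V = 14.9 × 9.6 × 3.4 = 486.336 m³.
RT60 = 0.161 × 486.336 / 49.803 = 1.57 s.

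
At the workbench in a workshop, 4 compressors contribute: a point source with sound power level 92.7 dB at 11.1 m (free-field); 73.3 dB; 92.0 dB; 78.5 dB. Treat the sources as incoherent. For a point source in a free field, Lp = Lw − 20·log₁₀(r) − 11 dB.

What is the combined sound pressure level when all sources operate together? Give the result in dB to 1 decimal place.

Source at 11.1 m: Lp = 92.7 − 20·log₁₀(11.1) − 11 = 60.8 dB.
Σ 10^(Lᵢ/10) = 1.678e+09.
L_total = 10·log₁₀(1.678e+09) = 92.2 dB.

92.2 dB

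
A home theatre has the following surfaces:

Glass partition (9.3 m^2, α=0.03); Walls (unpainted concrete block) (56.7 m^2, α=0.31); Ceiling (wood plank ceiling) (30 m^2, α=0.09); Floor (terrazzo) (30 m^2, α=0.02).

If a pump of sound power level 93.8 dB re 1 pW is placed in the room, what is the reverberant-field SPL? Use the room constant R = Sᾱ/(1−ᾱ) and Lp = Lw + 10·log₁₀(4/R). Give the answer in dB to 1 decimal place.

85.8 dB

A = 21.156 sabins; S = 126.0 m^2.
ᾱ = 21.156/126.0 = 0.1679; R = Sᾱ/(1−ᾱ) = 21.156/(1−0.1679) = 25.425 m^2.
Lp = 93.8 + 10·log₁₀(4/25.425) = 93.8 + (-8.03) = 85.8 dB.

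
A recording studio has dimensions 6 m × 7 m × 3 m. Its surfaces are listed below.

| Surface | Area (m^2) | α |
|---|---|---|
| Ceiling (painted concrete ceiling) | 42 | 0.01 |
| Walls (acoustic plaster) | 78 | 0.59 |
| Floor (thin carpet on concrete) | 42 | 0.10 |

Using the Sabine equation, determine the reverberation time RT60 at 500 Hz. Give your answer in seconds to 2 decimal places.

Equivalent absorption area: A = 42·0.01 + 78·0.59 + 42·0.10 = 50.640 m^2.
Volume V = 6 × 7 × 3 = 126 m³.
T = 0.161 V/A = 0.161·126/50.640 = 0.40 s.

0.40 s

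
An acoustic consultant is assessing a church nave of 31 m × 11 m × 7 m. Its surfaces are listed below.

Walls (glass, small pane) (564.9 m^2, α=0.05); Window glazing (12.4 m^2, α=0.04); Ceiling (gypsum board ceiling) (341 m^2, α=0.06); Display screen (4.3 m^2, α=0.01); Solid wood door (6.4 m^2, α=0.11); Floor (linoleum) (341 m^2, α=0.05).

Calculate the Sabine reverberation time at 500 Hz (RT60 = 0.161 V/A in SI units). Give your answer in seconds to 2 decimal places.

5.74 sec

Total absorption A = 564.9*0.05 + 12.4*0.04 + 341*0.06 + 4.3*0.01 + 6.4*0.11 + 341*0.05
  = 28.245 + 0.496 + 20.460 + 0.043 + 0.704 + 17.050 = 66.998 m^2 sabins.
Room volume: 2387 m³.
Sabine: RT60 = 0.161 × 2387 / 66.998 = 5.74 s.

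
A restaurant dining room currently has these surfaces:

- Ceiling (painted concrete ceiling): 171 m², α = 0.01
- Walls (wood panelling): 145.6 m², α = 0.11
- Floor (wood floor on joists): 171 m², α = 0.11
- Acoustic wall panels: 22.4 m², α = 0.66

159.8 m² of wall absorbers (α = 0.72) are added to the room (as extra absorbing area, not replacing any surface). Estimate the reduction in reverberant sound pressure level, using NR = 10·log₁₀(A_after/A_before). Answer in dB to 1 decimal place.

Total absorption A_before = 171*0.01 + 145.6*0.11 + 171*0.11 + 22.4*0.66
  = 1.710 + 16.016 + 18.810 + 14.784 = 51.320 m² sabins.
Added absorption = 159.8 × 0.72 = 115.056 sabins.
A_after = 51.320 + 115.056 = 166.376 sabins.
NR = 10·log₁₀(166.376/51.320) = 5.1 dB.

5.1 dB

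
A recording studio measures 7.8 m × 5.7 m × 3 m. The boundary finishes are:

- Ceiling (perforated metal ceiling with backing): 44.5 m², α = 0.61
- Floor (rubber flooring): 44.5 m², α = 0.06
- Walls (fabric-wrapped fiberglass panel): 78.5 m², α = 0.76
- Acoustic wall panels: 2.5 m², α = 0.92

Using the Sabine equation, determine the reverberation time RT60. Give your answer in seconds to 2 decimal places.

0.23 s

Total absorption A = 44.5*0.61 + 44.5*0.06 + 78.5*0.76 + 2.5*0.92
  = 27.145 + 2.670 + 59.660 + 2.300 = 91.775 m² sabins.
V = 7.8·5.7·3 = 133.38 m³.
RT60 = 0.161 · V / A = 0.161 × 133.38 / 91.775 = 0.23 s.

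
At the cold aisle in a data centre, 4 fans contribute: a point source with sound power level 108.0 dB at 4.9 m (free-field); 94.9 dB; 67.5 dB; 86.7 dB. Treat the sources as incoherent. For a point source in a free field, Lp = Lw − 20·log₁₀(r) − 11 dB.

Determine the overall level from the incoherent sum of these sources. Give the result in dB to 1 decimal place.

Source at 4.9 m: Lp = 108.0 − 20·log₁₀(4.9) − 11 = 83.2 dB.
Σ 10^(Lᵢ/10) = 3.773e+09.
Combined level = 10 log₁₀(3.773e+09) = 95.8 dB.

95.8 dB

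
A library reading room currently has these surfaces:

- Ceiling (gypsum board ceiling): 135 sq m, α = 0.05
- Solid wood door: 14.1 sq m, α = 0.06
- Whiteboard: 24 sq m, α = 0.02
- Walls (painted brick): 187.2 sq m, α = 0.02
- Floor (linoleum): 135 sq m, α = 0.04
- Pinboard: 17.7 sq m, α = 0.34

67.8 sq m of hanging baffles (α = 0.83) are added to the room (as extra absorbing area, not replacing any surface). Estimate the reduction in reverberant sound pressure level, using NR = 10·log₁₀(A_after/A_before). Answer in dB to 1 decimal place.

Summing Sᵢαᵢ: 6.750 + 0.846 + 0.480 + 3.744 + 5.400 + 6.018 → A_before = 23.238 sabins.
Treatment contributes 67.8·0.83 = 56.274 sabins.
New total A_after = 79.512 sabins.
Reduction = 10 log₁₀(A_after/A_before) = 10 log₁₀(3.4216) = 5.3 dB.

5.3 dB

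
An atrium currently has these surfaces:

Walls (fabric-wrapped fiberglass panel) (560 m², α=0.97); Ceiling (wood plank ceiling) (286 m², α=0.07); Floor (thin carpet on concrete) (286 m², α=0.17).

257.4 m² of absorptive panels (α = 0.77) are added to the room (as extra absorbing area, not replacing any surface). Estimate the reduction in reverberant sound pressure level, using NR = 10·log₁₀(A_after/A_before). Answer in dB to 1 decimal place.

1.2 dB

Summing Sᵢαᵢ: 543.200 + 20.020 + 48.620 → A_before = 611.840 sabins.
Added absorption = 257.4 × 0.77 = 198.198 sabins.
New total A_after = 810.038 sabins.
NR = 10·log₁₀(810.038/611.840) = 1.2 dB.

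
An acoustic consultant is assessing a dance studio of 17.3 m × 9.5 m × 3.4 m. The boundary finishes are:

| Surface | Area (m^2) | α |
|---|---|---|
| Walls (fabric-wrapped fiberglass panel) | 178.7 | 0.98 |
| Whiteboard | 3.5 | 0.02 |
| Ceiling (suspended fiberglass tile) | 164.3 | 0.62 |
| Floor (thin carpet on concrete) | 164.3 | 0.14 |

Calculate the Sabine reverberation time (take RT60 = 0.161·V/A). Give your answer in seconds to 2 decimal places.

A = Σ Sᵢαᵢ = 178.7*0.98 + 3.5*0.02 + 164.3*0.62 + 164.3*0.14 = 300.064 sabins.
V = 17.3·9.5·3.4 = 558.79 m³.
Sabine: RT60 = 0.161 × 558.79 / 300.064 = 0.30 s.

0.30 s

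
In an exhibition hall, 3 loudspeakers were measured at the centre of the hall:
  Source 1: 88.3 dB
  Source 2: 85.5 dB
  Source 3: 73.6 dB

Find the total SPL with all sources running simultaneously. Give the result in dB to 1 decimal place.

Σ 10^(Lᵢ/10) = 1.054e+09.
L_total = 10·log₁₀(1.054e+09) = 90.2 dB.

90.2 dB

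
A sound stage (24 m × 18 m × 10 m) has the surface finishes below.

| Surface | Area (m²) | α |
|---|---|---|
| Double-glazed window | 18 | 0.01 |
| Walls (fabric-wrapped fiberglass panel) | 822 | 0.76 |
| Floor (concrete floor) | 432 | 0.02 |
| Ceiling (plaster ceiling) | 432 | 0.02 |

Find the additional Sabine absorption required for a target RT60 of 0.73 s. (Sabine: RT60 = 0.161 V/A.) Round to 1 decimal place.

Total absorption A₁ = 18·0.01 + 822·0.76 + 432·0.02 + 432·0.02
  = 0.180 + 624.720 + 8.640 + 8.640 = 642.180 m² sabins.
V = 4320 m³. Required absorption A₂ = 0.161 × 4320 / 0.73 = 952.767 sabins.
Shortfall: 952.767 − 642.180 = 310.6 sabins.

310.6 sabins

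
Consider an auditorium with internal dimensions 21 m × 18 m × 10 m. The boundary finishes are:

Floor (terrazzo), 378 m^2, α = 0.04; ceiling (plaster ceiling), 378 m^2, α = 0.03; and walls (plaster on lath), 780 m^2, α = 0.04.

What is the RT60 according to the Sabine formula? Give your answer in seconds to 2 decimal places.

Equivalent absorption area: A = 378·0.04 + 378·0.03 + 780·0.04 = 57.660 m^2.
Volume V = 21 × 18 × 10 = 3780 m³.
RT60 = 0.161 · V / A = 0.161 × 3780 / 57.660 = 10.55 s.

10.55 seconds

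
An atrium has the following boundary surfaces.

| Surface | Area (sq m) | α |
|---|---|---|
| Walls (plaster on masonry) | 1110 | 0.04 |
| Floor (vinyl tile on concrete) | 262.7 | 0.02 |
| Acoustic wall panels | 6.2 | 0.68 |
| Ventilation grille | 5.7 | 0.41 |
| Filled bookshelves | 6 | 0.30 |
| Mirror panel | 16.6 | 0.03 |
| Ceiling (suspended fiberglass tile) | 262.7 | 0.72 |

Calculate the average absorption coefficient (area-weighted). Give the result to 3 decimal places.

0.148

Total surface area S = 1669.9 sq m.
Σ(Sᵢαᵢ) = 1110×0.04 + 262.7×0.02 + 6.2×0.68 + 5.7×0.41 + 6×0.30 + 16.6×0.03 + 262.7×0.72 = 247.649.
ᾱ = 247.649 / 1669.9 = 0.148.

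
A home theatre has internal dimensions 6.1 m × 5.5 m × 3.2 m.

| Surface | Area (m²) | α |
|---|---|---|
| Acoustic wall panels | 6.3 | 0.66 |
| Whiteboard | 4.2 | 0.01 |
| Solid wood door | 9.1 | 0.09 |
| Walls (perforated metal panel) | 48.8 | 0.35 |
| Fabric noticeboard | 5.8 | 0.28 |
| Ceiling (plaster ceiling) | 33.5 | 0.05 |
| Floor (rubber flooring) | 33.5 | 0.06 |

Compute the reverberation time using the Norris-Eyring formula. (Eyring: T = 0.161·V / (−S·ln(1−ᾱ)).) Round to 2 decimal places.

Total surface area S = 6.3 + 4.2 + 9.1 + 48.8 + 5.8 + 33.5 + 33.5 = 141.2 m².
Σ(Sᵢαᵢ) = 6.3×0.66 + 4.2×0.01 + 9.1×0.09 + 48.8×0.35 + 5.8×0.28 + 33.5×0.05 + 33.5×0.06 = 27.408.
Mean coefficient ᾱ = A/S = 0.1941.
−S·ln(1−ᾱ) = −141.2 × ln(1 − 0.1941) = 30.470.
V = 6.1 × 5.5 × 3.2 = 107.36 m³.
RT60 = 0.161 × 107.36 / 30.470 = 0.57 s.

0.57 sec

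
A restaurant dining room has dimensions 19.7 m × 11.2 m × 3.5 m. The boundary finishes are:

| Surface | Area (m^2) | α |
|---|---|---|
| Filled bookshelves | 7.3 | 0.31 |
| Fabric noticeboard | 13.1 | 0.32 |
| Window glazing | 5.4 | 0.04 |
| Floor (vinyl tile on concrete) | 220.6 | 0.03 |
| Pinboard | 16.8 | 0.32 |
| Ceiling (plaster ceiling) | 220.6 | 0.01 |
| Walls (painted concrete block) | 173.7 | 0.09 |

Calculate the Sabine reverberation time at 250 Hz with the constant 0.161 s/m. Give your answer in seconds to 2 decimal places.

3.41 s

Total absorption A = 7.3*0.31 + 13.1*0.32 + 5.4*0.04 + 220.6*0.03 + 16.8*0.32 + 220.6*0.01 + 173.7*0.09
  = 2.263 + 4.192 + 0.216 + 6.618 + 5.376 + 2.206 + 15.633 = 36.504 m^2 sabins.
V = 19.7·11.2·3.5 = 772.24 m³.
RT60 = 0.161 · V / A = 0.161 × 772.24 / 36.504 = 3.41 s.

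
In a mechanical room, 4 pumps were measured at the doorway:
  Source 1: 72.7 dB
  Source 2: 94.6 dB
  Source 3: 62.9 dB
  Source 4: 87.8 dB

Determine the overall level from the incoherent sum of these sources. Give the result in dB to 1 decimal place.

Σ 10^(Lᵢ/10) = 3.507e+09.
L_total = 10·log₁₀(3.507e+09) = 95.4 dB.

95.4 dB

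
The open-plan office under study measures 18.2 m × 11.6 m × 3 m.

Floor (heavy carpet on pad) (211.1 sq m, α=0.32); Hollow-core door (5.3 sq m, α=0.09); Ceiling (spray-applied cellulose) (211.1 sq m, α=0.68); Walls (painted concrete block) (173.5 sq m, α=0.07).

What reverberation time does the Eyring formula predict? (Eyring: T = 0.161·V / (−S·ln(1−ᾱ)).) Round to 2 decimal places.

S = Σ Sᵢ = 601.0 sq m.
Σ(Sᵢαᵢ) = 211.1·0.32 + 5.3·0.09 + 211.1·0.68 + 173.5·0.07 = 223.722.
Mean coefficient ᾱ = A/S = 0.3722.
Eyring denominator: −S ln(1−ᾱ) = 279.786.
V = 18.2 × 11.6 × 3 = 633.36 m³.
T = 0.161·V/[−S·ln(1−ᾱ)] = 0.161·633.36/279.786 = 0.36 s.

0.36 s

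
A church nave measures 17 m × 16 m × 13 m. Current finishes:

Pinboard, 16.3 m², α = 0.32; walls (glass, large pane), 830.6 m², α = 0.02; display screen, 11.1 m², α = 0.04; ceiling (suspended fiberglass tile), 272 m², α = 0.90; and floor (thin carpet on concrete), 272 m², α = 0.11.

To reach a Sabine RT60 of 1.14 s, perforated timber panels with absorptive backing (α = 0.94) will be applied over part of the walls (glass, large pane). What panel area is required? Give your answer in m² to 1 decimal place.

220.0

Equivalent absorption area: A₁ = 16.3×0.32 + 830.6×0.02 + 11.1×0.04 + 272×0.90 + 272×0.11 = 296.992 m².
Required A₂ = 0.161·3536/1.14 = 499.382 sabins.
Absorption to add: 499.382 − 296.992 = 202.390 sabins.
Net gain per m²: Δα = 0.94 − 0.02 = 0.92.
Panel area = 202.390 / 0.92 = 220.0 m².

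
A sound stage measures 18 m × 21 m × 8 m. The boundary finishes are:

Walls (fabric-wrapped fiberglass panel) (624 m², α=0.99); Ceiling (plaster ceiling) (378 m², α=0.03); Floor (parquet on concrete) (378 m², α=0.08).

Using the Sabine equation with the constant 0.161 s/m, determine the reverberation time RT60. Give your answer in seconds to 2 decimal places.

A = Σ Sᵢαᵢ = 624×0.99 + 378×0.03 + 378×0.08 = 659.340 sabins.
Room volume: 3024 m³.
RT60 = 0.161 · V / A = 0.161 × 3024 / 659.340 = 0.74 s.

0.74 s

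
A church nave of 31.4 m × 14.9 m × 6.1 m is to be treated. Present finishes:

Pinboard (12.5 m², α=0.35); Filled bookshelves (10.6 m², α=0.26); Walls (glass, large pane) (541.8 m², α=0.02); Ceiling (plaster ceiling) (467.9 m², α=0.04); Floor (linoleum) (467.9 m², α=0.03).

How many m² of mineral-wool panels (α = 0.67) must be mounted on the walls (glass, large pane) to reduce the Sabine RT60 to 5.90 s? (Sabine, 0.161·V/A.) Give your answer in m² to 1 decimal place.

41.8

A₁ = Σ Sᵢαᵢ = 12.5×0.35 + 10.6×0.26 + 541.8×0.02 + 467.9×0.04 + 467.9×0.03 = 50.720 sabins.
Required A₂ = 0.161·2853.946/5.90 = 77.879 sabins.
ΔA needed = 77.879 − 50.720 = 27.159 sabins.
Each m² of panel replacing the walls (glass, large pane) adds (0.67 − 0.02) = 0.65 sabins.
Area = ΔA/Δα = 27.159/0.65 = 41.8 m².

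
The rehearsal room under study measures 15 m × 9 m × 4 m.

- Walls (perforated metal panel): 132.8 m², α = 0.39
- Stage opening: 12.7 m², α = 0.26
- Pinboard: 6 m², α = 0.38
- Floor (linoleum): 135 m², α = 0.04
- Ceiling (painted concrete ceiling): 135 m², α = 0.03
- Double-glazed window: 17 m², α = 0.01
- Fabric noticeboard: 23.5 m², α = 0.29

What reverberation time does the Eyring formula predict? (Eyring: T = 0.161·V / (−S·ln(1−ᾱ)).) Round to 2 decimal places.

Total surface area S = 132.8 + 12.7 + 6 + 135 + 135 + 17 + 23.5 = 462.0 m².
Σ(Sᵢαᵢ) = 132.8·0.39 + 12.7·0.26 + 6·0.38 + 135·0.04 + 135·0.03 + 17·0.01 + 23.5·0.29 = 73.809.
ᾱ = 73.809 / 462.0 = 0.1598.
−S·ln(1−ᾱ) = −462.0 × ln(1 − 0.1598) = 80.441.
V = 15 × 9 × 4 = 540 m³.
RT60 = 0.161 × 540 / 80.441 = 1.08 s.

1.08 seconds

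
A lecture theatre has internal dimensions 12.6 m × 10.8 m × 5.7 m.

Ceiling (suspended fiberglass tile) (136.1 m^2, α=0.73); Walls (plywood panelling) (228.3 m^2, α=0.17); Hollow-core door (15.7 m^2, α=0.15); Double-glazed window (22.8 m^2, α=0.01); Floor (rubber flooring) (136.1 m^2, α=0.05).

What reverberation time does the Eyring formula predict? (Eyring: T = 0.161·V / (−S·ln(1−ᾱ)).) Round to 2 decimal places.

0.72 sec

Total surface area S = 136.1 + 228.3 + 15.7 + 22.8 + 136.1 = 539.0 m^2.
Absorption A = 136.1×0.73 + 228.3×0.17 + 15.7×0.15 + 22.8×0.01 + 136.1×0.05 = 147.552 sabins.
ᾱ = 147.552 / 539.0 = 0.2738.
−S·ln(1−ᾱ) = −539.0 × ln(1 − 0.2738) = 172.442.
V = 12.6 × 10.8 × 5.7 = 775.656 m³.
T = 0.161·V/[−S·ln(1−ᾱ)] = 0.161·775.656/172.442 = 0.72 s.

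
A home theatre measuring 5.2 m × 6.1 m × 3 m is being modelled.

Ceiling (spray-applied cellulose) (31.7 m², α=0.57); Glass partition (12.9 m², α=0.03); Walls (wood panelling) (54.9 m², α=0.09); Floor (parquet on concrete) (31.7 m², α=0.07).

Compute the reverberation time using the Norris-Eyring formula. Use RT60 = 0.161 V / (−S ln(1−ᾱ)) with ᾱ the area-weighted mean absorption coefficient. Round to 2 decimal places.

S = Σ Sᵢ = 131.2 m².
Σ(Sᵢαᵢ) = 31.7·0.57 + 12.9·0.03 + 54.9·0.09 + 31.7·0.07 = 25.616.
ᾱ = 25.616 / 131.2 = 0.1952.
−S·ln(1−ᾱ) = −131.2 × ln(1 − 0.1952) = 28.492.
V = 5.2 × 6.1 × 3 = 95.16 m³.
RT60 = 0.161 × 95.16 / 28.492 = 0.54 s.

0.54 s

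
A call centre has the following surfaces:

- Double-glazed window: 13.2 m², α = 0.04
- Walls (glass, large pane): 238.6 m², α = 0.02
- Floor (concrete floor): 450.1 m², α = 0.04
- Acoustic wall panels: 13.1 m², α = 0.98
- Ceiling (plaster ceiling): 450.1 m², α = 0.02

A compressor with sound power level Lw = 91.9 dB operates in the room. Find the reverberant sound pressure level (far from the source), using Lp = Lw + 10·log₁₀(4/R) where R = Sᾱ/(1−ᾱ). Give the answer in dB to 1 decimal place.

Σ(Sᵢαᵢ) = 13.2·0.04 + 238.6·0.02 + 450.1·0.04 + 13.1·0.98 + 450.1·0.02 = 45.144; total area S = 1165.1 m².
ᾱ = 45.144/1165.1 = 0.0387; R = Sᾱ/(1−ᾱ) = 45.144/(1−0.0387) = 46.961 m².
Lp = Lw + 10 log₁₀(4/R) = 91.9 -10.70 = 81.2 dB.

81.2 dB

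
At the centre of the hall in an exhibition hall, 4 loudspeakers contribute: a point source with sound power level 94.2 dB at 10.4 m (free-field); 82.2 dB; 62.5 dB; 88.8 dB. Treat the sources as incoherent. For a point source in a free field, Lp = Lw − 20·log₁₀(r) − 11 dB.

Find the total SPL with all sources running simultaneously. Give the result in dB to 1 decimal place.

Source at 10.4 m: Lp = 94.2 − 20·log₁₀(10.4) − 11 = 62.9 dB.
Converting to relative power and adding: 10^(62.9/10) + 10^(82.2/10) + 10^(62.5/10) + 10^(88.8/10) = 9.283e+08.
L_total = 10·log₁₀(9.283e+08) = 89.7 dB.

89.7 dB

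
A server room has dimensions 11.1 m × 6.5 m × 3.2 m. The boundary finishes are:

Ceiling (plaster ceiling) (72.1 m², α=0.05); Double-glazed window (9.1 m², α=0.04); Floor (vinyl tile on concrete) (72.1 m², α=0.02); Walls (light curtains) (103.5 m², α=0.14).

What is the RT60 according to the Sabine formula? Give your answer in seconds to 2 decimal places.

Equivalent absorption area: A = 72.1·0.05 + 9.1·0.04 + 72.1·0.02 + 103.5·0.14 = 19.901 m².
V = 11.1·6.5·3.2 = 230.88 m³.
T = 0.161 V/A = 0.161·230.88/19.901 = 1.87 s.

1.87 sec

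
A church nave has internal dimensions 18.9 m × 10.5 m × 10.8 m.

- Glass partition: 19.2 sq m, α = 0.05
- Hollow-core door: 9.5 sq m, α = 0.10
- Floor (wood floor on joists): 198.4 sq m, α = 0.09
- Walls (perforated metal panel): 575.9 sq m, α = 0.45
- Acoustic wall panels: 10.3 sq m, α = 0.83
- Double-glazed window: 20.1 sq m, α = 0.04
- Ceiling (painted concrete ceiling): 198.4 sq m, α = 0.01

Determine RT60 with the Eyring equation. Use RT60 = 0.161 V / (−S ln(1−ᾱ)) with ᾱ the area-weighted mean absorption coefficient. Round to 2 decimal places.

1.01 s

Total surface area S = 19.2 + 9.5 + 198.4 + 575.9 + 10.3 + 20.1 + 198.4 = 1031.8 sq m.
Absorption A = 19.2·0.05 + 9.5·0.10 + 198.4·0.09 + 575.9·0.45 + 10.3·0.83 + 20.1·0.04 + 198.4·0.01 = 290.258 sabins.
ᾱ = 290.258 / 1031.8 = 0.2813.
−S·ln(1−ᾱ) = −1031.8 × ln(1 − 0.2813) = 340.815.
V = 18.9 × 10.5 × 10.8 = 2143.26 m³.
RT60 = 0.161 × 2143.26 / 340.815 = 1.01 s.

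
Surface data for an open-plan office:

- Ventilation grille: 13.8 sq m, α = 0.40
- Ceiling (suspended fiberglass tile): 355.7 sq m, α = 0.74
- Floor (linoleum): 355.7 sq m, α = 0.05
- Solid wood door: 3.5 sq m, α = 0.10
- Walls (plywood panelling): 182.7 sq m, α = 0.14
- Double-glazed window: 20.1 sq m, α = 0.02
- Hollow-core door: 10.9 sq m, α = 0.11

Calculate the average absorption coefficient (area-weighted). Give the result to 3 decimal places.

Total surface area S = 942.4 sq m.
Weighted sum Σ Sα = 314.052.
ᾱ = A/S = 0.333.

0.333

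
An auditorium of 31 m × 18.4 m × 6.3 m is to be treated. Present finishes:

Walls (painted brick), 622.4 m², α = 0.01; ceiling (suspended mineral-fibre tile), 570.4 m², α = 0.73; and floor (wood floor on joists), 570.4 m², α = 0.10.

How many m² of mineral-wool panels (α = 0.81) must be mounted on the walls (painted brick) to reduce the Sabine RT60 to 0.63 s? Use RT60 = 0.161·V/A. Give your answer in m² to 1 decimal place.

548.4

Summing Sᵢαᵢ: 6.224 + 416.392 + 57.040 → A₁ = 479.656 sabins.
V = 3593.52 m³. Target absorption A₂ = 0.161 × 3593.52 / 0.63 = 918.344 sabins.
Absorption to add: 918.344 − 479.656 = 438.688 sabins.
Each m² of panel replacing the walls (painted brick) adds (0.81 − 0.01) = 0.80 sabins.
Area = ΔA/Δα = 438.688/0.80 = 548.4 m².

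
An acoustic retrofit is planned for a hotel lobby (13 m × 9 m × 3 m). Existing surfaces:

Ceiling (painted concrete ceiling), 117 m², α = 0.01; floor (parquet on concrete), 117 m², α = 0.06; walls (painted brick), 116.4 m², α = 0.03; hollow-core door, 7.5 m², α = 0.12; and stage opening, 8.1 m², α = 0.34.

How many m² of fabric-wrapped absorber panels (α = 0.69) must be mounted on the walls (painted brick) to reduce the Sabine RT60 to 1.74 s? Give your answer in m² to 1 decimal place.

26.0

Summing Sᵢαᵢ: 1.170 + 7.020 + 3.492 + 0.900 + 2.754 → A₁ = 15.336 sabins.
V = 351 m³. Target absorption A₂ = 0.161 × 351 / 1.74 = 32.478 sabins.
ΔA needed = 32.478 − 15.336 = 17.142 sabins.
Net gain per m²: Δα = 0.69 − 0.03 = 0.66.
Panel area = 17.142 / 0.66 = 26.0 m².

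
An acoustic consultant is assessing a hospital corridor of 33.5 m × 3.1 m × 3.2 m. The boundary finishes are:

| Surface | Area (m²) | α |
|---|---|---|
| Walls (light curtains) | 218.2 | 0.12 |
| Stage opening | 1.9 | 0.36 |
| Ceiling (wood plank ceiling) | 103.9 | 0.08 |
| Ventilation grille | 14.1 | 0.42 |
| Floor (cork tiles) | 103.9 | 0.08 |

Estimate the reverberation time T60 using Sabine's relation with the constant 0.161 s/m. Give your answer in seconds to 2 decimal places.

1.08 sec

Summing Sᵢαᵢ: 26.184 + 0.684 + 8.312 + 5.922 + 8.312 → A = 49.414 sabins.
Volume V = 33.5 × 3.1 × 3.2 = 332.32 m³.
RT60 = 0.161 · V / A = 0.161 × 332.32 / 49.414 = 1.08 s.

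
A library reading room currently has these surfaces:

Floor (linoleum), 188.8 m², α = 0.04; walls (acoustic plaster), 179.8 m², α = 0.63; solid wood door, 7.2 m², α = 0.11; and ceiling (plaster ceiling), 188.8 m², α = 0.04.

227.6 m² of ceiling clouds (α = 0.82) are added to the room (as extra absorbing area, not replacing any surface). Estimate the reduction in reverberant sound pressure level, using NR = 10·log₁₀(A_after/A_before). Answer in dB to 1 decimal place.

Equivalent absorption area: A_before = 188.8×0.04 + 179.8×0.63 + 7.2×0.11 + 188.8×0.04 = 129.170 m².
Treatment contributes 227.6·0.82 = 186.632 sabins.
New total A_after = 315.802 sabins.
NR = 10·log₁₀(315.802/129.170) = 3.9 dB.

3.9 dB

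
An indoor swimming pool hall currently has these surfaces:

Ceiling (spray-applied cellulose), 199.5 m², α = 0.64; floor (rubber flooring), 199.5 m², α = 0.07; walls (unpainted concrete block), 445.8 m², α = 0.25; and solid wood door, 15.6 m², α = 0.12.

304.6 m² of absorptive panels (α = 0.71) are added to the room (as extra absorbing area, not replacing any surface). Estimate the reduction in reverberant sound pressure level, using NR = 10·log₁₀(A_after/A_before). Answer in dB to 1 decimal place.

2.7 dB

Total absorption A_before = 199.5*0.64 + 199.5*0.07 + 445.8*0.25 + 15.6*0.12
  = 127.680 + 13.965 + 111.450 + 1.872 = 254.967 m² sabins.
Treatment contributes 304.6·0.71 = 216.266 sabins.
New total A_after = 471.233 sabins.
Reduction = 10 log₁₀(A_after/A_before) = 10 log₁₀(1.8482) = 2.7 dB.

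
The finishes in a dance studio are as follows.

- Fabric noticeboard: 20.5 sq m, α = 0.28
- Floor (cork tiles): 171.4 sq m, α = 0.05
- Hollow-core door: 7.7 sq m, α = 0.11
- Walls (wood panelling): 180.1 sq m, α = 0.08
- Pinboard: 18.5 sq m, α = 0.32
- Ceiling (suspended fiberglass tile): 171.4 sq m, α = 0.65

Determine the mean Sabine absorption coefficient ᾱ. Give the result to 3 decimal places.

S = Σ Sᵢ = 20.5 + 171.4 + 7.7 + 180.1 + 18.5 + 171.4 = 569.6 sq m.
A = 20.5·0.28 + 171.4·0.05 + 7.7·0.11 + 180.1·0.08 + 18.5·0.32 + 171.4·0.65 = 146.895 sabins.
ᾱ = A/S = 0.258.

0.258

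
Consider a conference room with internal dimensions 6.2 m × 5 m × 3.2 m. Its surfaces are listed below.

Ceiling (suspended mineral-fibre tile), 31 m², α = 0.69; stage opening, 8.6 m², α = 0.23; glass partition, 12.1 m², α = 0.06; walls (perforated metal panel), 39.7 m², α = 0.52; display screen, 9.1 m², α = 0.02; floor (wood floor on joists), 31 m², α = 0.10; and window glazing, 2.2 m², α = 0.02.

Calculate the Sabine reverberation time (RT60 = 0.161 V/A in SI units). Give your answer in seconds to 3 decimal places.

0.332 seconds

Total absorption A = 31·0.69 + 8.6·0.23 + 12.1·0.06 + 39.7·0.52 + 9.1·0.02 + 31·0.10 + 2.2·0.02
  = 21.390 + 1.978 + 0.726 + 20.644 + 0.182 + 3.100 + 0.044 = 48.064 m² sabins.
Volume V = 6.2 × 5 × 3.2 = 99.2 m³.
RT60 = 0.161 · V / A = 0.161 × 99.2 / 48.064 = 0.332 s.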